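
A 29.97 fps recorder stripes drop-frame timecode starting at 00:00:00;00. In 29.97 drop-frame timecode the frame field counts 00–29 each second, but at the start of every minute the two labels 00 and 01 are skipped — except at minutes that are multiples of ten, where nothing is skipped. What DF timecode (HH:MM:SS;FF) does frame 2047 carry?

Each 10-minute DF block holds 10 × 60 × 30 − 9 × 2 = 17982 frames. 2047 ÷ 17982 → 0 full blocks, remainder 2047.
Within the partial block the first minute is 1800 frames and each further minute 1798, so 1 further minute boundary passed. Total skipped labels = 18 × 0 + 2 × 1 = 2.
Non-drop label index = 2047 + 2 = 2049; at 30 labels/s that is 00:01:08:09, i.e. DF 00:01:08;09.

00:01:08;09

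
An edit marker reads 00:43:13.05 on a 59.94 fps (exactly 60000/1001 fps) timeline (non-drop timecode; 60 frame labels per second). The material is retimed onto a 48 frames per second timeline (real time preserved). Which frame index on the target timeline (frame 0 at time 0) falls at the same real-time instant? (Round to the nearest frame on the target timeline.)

Source frame index: (0×3600 + 43×60 + 13) × 60 + 5 = 155585.
Real time: 155585 / (60000/1001) = 31148117/12000 s.
Target frame: (31148117/12000) × (48) = 31148117/250 ≈ 124592.468 → 124592.

frame 124592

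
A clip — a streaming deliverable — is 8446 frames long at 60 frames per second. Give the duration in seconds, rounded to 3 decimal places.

Running time = 8446 × 1/60 = 4223/30 s ≈ 140.767 s.

140.767 seconds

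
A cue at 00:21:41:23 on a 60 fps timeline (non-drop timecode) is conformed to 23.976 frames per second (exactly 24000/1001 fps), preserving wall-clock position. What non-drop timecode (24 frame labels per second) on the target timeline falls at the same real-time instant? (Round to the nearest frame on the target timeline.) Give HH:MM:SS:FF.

00:21:40:02

Source frame index: (0×3600 + 21×60 + 41) × 60 + 23 = 78083.
Real time: 78083 / (60) = 78083/60 s.
Target frame: (78083/60) × (24000/1001) = 31233200/1001 ≈ 31201.998 → 31202.
At 24 labels/s: frame 31202 → 00:21:40:02.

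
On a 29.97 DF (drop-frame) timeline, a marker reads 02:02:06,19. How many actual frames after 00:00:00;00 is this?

Complete 10-minute blocks: 12, each 17982 frames → 215784.
Remaining 2 whole minutes in the current block: 1800 + 1 × 1798 = 3598 frames.
Within the current minute: 6 × 30 + 19 − 2 = 197 (labels ;00/;01 skipped at this minute). Total = 215784 + 3598 + 197 = 219579.

219579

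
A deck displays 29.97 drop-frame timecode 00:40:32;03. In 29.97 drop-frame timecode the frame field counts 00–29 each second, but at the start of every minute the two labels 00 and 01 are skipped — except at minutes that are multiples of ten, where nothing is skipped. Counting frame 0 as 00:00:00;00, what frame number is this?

72891

As if non-drop at 30 labels/s: (0 × 3600 + 40 × 60 + 32) × 30 + 3 = 72963.
Minute boundaries passed: 40; those not divisible by 10: 40 − 4 = 36; dropped labels = 2 × 36 = 72.
Actual frame index = 72963 − 72 = 72891.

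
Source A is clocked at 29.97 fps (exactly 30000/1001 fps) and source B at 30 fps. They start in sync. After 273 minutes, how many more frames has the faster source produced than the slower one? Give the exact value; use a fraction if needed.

273 min = 16380 s.
A emits 30000/1001 × 16380 = 5400000/11 frames; B emits 30 × 16380 = 491400.
Difference = 5400/11 frames (≈ 490.9091); B is ahead of A.

5400/11 frames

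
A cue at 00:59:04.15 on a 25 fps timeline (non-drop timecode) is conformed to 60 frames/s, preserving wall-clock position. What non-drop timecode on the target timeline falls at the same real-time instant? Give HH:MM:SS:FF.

Source frame index: (0×3600 + 59×60 + 4) × 25 + 15 = 88615.
Real time: 88615 / (25) = 17723/5 s.
Target frame: (17723/5) × (60) = 212676.
At 60 labels/s: frame 212676 → 00:59:04:36.

00:59:04:36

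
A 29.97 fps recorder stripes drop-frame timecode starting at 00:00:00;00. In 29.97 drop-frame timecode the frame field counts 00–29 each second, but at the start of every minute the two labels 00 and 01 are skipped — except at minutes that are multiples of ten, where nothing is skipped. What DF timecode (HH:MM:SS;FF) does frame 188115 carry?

01:44:36;23

Ten DF minutes hold 17982 frames, so frame 188115 lies in block 10 (frames 179820–197801) with 8295 frames into that block.
The block's first minute is 1800 frames and the rest 1798 each; 8295 frames reaches minute 4, so 10 × 18 + 4 × 2 = 188 labels have been skipped so far.
Adding those back, label number 188115 + 188 = 188303 at 30 labels/s is 6276 s + 23 f = 1 h 44 min 36 s frame 23, i.e. 01:44:36;23.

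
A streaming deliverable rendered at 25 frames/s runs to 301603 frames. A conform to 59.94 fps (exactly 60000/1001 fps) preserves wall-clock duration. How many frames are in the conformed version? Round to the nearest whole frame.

Frames at target rate = 301603 × (60000/1001) / (25) = 723847200/1001 ≈ 723124.076.
Nearest whole frame: 723124.

723124 frames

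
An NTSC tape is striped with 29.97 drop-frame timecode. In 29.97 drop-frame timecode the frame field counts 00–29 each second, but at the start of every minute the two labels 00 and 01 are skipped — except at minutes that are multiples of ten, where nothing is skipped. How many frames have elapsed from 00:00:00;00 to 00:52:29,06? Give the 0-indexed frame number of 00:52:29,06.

Complete 10-minute blocks: 5, each 17982 frames → 89910.
Remaining 2 whole minutes in the current block: 1800 + 1 × 1798 = 3598 frames.
Within the current minute: 29 × 30 + 6 − 2 = 874 (labels ;00/;01 skipped at this minute). Total = 89910 + 3598 + 874 = 94382.

94382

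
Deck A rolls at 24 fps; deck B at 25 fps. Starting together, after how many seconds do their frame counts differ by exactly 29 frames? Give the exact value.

29 seconds

The gap grows by |25 − 24| = 1 frame per second.
Time for a 29-frame gap: 29 ÷ (1) = 29 s.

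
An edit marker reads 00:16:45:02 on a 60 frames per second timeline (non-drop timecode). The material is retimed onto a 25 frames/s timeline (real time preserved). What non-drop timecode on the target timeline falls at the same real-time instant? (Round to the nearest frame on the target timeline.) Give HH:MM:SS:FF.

00:16:45:01

Source frame index: (0×3600 + 16×60 + 45) × 60 + 2 = 60302.
Real time: 60302 / (60) = 30151/30 s.
Target frame: (30151/30) × (25) = 150755/6 ≈ 25125.833 → 25126.
At 25 labels/s: frame 25126 → 00:16:45:01.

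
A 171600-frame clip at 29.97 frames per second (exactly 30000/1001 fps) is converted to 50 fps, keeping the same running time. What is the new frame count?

Target frames = source frames × (target rate / source rate) = 171600 × (50)/(30000/1001) = 171600 × 1001/600 = 286286.

286286 frames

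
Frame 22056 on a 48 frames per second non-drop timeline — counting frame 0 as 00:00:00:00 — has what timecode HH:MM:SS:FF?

00:07:39:24

22056 ÷ 48 = 459 full seconds, remainder 24 frames.
459 s = 0 h 7 min 39 s.
Timecode: 00:07:39:24.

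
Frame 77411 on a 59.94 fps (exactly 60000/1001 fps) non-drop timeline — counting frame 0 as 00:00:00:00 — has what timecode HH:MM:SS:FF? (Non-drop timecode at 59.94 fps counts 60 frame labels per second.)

77411 ÷ 60 = 1290 full seconds, remainder 11 frames.
1290 s = 0 h 21 min 30 s.
Timecode: 00:21:30:11.

00:21:30:11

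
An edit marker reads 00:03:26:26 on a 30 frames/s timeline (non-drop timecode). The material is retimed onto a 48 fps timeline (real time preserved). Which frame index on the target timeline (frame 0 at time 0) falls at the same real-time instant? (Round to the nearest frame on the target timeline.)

frame 9930

Source frame index: (0×3600 + 3×60 + 26) × 30 + 26 = 6206.
Real time: 6206 / (30) = 3103/15 s.
Target frame: (3103/15) × (48) = 49648/5 ≈ 9929.600 → 9930.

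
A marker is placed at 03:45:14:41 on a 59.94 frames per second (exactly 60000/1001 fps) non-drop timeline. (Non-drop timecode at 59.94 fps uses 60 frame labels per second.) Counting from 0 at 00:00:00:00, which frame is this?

frame 810881

Total seconds to the label: (3 × 3600 + 45 × 60 + 14) = 13514.
Frame index = 13514 × 60 + 41 = 810881.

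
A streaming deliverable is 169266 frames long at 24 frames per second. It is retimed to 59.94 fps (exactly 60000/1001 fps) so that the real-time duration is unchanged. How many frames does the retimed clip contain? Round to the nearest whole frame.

Frames at target rate = 169266 × (60000/1001) / (24) = 423165000/1001 ≈ 422742.258.
Nearest whole frame: 422742.

422742 frames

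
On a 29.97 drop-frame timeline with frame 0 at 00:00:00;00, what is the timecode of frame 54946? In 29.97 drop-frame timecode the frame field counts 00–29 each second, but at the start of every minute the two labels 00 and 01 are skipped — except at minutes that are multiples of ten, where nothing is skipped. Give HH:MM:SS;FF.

00:30:33;10

Each 10-minute DF block holds 10 × 60 × 30 − 9 × 2 = 17982 frames. 54946 ÷ 17982 → 3 full blocks, remainder 1000.
Within the partial block the first minute is 1800 frames and each further minute 1798, so 0 further minute boundaries passed. Total skipped labels = 18 × 3 + 2 × 0 = 54.
Non-drop label index = 54946 + 54 = 55000; at 30 labels/s that is 00:30:33:10, i.e. DF 00:30:33;10.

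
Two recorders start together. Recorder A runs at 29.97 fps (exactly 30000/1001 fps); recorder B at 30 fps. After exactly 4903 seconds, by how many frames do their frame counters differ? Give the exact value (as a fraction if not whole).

A emits 30000/1001 × 4903 = 147090000/1001 frames; B emits 30 × 4903 = 147090.
Difference = 147090/1001 frames (≈ 146.9431); B is ahead of A.

147090/1001 frames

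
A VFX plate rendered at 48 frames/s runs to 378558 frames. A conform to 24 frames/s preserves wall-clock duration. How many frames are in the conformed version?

Target frames = source frames × (target rate / source rate) = 378558 × (24)/(48) = 378558 × 1/2 = 189279.

189279 frames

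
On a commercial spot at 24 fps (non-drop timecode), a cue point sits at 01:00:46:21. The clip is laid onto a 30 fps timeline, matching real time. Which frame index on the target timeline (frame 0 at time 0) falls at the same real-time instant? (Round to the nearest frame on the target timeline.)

frame 109406

Source frame index: (1×3600 + 0×60 + 46) × 24 + 21 = 87525.
Real time: 87525 / (24) = 29175/8 s.
Target frame: (29175/8) × (30) = 437625/4 ≈ 109406.250 → 109406.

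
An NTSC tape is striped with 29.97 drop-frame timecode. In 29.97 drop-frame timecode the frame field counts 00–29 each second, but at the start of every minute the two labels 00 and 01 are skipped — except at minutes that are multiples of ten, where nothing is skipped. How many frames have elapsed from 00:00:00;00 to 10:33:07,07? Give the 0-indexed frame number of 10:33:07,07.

Complete 10-minute blocks: 63, each 17982 frames → 1132866.
Remaining 3 whole minutes in the current block: 1800 + 2 × 1798 = 5396 frames.
Within the current minute: 7 × 30 + 7 − 2 = 215 (labels ;00/;01 skipped at this minute). Total = 1132866 + 5396 + 215 = 1138477.

1138477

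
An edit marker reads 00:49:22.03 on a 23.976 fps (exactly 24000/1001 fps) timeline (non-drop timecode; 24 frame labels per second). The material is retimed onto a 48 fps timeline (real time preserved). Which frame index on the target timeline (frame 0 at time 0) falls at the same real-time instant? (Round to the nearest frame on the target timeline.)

frame 142324

Source frame index: (0×3600 + 49×60 + 22) × 24 + 3 = 71091.
Real time: 71091 / (24000/1001) = 23720697/8000 s.
Target frame: (23720697/8000) × (48) = 71162091/500 ≈ 142324.182 → 142324.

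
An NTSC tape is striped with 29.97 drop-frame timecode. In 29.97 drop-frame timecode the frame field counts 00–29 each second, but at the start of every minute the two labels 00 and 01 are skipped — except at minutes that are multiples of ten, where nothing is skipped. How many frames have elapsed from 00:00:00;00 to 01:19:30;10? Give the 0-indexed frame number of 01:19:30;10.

Complete 10-minute blocks: 7, each 17982 frames → 125874.
Remaining 9 whole minutes in the current block: 1800 + 8 × 1798 = 16184 frames.
Within the current minute: 30 × 30 + 10 − 2 = 908 (labels ;00/;01 skipped at this minute). Total = 125874 + 16184 + 908 = 142966.

142966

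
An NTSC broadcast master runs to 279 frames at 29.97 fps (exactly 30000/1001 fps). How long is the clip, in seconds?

9.3093 seconds

Running time = 279 / (30000/1001) = 9.3093 s.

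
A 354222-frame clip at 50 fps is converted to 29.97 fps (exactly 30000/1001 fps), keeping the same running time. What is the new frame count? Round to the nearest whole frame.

Frames at target rate = 354222 × (30000/1001) / (50) = 19321200/91 ≈ 212320.879.
Nearest whole frame: 212321.

212321 frames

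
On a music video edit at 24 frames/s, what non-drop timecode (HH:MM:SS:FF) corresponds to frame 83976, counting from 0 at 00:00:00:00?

83976 ÷ 24 = 3499 full seconds, remainder 0 frames.
3499 s = 0 h 58 min 19 s.
Timecode: 00:58:19:00.

00:58:19:00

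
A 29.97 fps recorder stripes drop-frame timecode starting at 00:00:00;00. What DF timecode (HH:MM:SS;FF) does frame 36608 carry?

00:20:21;14

Ten DF minutes hold 17982 frames, so frame 36608 lies in block 2 (frames 35964–53945) with 644 frames into that block.
The block's first minute is 1800 frames and the rest 1798 each; 644 frames reaches minute 0, so 2 × 18 + 0 × 2 = 36 labels have been skipped so far.
Adding those back, label number 36608 + 36 = 36644 at 30 labels/s is 1221 s + 14 f = 0 h 20 min 21 s frame 14, i.e. 00:20:21;14.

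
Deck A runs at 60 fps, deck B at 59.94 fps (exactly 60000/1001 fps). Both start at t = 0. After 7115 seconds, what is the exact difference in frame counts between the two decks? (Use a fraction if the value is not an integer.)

426900/1001 frames

A emits 60 × 7115 = 426900 frames; B emits 60000/1001 × 7115 = 426900000/1001.
Difference = 426900/1001 frames (≈ 426.4735); B is behind A.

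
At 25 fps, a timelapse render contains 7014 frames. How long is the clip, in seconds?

Running time = 7014 / (25) = 280.56 s.

280.56 seconds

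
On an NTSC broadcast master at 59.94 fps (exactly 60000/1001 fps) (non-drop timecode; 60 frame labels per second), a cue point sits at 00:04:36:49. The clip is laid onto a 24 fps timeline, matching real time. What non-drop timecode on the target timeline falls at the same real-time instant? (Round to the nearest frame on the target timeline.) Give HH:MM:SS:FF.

Source frame index: (0×3600 + 4×60 + 36) × 60 + 49 = 16609.
Real time: 16609 / (60000/1001) = 16625609/60000 s.
Target frame: (16625609/60000) × (24) = 16625609/2500 ≈ 6650.244 → 6650.
At 24 labels/s: frame 6650 → 00:04:37:02.

00:04:37:02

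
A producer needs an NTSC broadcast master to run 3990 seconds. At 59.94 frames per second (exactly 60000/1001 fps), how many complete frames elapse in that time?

Frames = 3990 × 60000/1001 = 34200000/143 ≈ 239160.8392.
Complete frames: 239160.

239160 frames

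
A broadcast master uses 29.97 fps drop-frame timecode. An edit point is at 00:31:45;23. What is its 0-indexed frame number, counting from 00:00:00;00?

Complete 10-minute blocks: 3, each 17982 frames → 53946.
Remaining 1 whole minute in the current block: 1800 + 0 × 1798 = 1800 frames.
Within the current minute: 45 × 30 + 23 − 2 = 1371 (labels ;00/;01 skipped at this minute). Total = 53946 + 1800 + 1371 = 57117.

57117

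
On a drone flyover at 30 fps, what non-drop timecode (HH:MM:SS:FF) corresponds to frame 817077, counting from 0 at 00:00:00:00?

817077 ÷ 30 = 27235 full seconds, remainder 27 frames.
27235 s = 7 h 33 min 55 s.
Timecode: 07:33:55:27.

07:33:55:27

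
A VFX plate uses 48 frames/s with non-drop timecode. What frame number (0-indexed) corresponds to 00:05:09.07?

Total seconds to the label: (0 × 3600 + 5 × 60 + 9) = 309.
Frame index = 309 × 48 + 7 = 14839.

14839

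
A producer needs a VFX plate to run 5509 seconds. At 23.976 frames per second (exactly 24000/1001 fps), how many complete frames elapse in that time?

Frames = 5509 × 24000/1001 = 18888000/143 ≈ 132083.9161.
Complete frames: 132083.

132083 frames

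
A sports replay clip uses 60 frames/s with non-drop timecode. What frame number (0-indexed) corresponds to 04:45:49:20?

1028960

Total seconds to the label: (4 × 3600 + 45 × 60 + 49) = 17149.
Frame index = 17149 × 60 + 20 = 1028960.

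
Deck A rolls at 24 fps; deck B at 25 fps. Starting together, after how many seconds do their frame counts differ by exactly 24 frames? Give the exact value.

The gap grows by |25 − 24| = 1 frame per second.
Time for a 24-frame gap: 24 ÷ (1) = 24 s.

24 seconds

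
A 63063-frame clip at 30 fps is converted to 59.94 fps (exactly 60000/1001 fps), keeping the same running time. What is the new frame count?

Target frames = source frames × (target rate / source rate) = 63063 × (60000/1001)/(30) = 63063 × 2000/1001 = 126000.

126000 frames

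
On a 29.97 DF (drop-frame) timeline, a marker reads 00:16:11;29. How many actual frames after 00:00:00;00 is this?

29129

As if non-drop at 30 labels/s: (0 × 3600 + 16 × 60 + 11) × 30 + 29 = 29159.
Minute boundaries passed: 16; those not divisible by 10: 16 − 1 = 15; dropped labels = 2 × 15 = 30.
Actual frame index = 29159 − 30 = 29129.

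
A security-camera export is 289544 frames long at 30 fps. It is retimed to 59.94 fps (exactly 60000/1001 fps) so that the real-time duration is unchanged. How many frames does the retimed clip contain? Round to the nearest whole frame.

578509 frames

Frames at target rate = 289544 × (60000/1001) / (30) = 579088000/1001 ≈ 578509.491.
Nearest whole frame: 578509.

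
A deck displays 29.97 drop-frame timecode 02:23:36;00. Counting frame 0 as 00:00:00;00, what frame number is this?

Complete 10-minute blocks: 14, each 17982 frames → 251748.
Remaining 3 whole minutes in the current block: 1800 + 2 × 1798 = 5396 frames.
Within the current minute: 36 × 30 + 0 − 2 = 1078 (labels ;00/;01 skipped at this minute). Total = 251748 + 5396 + 1078 = 258222.

258222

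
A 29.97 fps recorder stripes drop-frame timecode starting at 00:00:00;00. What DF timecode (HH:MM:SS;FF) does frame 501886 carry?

Ten DF minutes hold 17982 frames, so frame 501886 lies in block 27 (frames 485514–503495) with 16372 frames into that block.
The block's first minute is 1800 frames and the rest 1798 each; 16372 frames reaches minute 9, so 27 × 18 + 9 × 2 = 504 labels have been skipped so far.
Adding those back, label number 501886 + 504 = 502390 at 30 labels/s is 16746 s + 10 f = 4 h 39 min 6 s frame 10, i.e. 04:39:06;10.

04:39:06;10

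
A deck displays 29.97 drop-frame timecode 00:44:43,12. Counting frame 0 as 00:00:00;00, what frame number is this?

80422

Complete 10-minute blocks: 4, each 17982 frames → 71928.
Remaining 4 whole minutes in the current block: 1800 + 3 × 1798 = 7194 frames.
Within the current minute: 43 × 30 + 12 − 2 = 1300 (labels ;00/;01 skipped at this minute). Total = 71928 + 7194 + 1300 = 80422.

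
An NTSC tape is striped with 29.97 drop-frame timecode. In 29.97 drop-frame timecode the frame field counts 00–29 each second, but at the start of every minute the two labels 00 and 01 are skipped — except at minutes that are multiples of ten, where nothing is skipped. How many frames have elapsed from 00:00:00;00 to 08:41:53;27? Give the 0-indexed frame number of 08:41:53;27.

938479

Complete 10-minute blocks: 52, each 17982 frames → 935064.
Remaining 1 whole minute in the current block: 1800 + 0 × 1798 = 1800 frames.
Within the current minute: 53 × 30 + 27 − 2 = 1615 (labels ;00/;01 skipped at this minute). Total = 935064 + 1800 + 1615 = 938479.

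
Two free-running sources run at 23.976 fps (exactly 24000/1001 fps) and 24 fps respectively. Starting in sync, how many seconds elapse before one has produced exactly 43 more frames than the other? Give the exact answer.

43043/24 seconds

The gap grows by |24 − 24000/1001| = 24/1001 frames per second.
Time for a 43-frame gap: 43 ÷ (24/1001) = 43043/24 s.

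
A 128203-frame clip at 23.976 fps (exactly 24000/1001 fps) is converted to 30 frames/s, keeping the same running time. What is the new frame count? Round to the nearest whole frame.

Frames at target rate = 128203 × (30) / (24000/1001) = 128331203/800 ≈ 160414.004.
Nearest whole frame: 160414.

160414 frames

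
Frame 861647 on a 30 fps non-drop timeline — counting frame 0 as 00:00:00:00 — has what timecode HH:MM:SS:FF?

861647 ÷ 30 = 28721 full seconds, remainder 17 frames.
28721 s = 7 h 58 min 41 s.
Timecode: 07:58:41:17.

07:58:41:17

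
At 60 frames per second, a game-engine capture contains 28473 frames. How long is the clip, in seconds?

474.55 seconds

Running time = 28473 / (60) = 474.55 s.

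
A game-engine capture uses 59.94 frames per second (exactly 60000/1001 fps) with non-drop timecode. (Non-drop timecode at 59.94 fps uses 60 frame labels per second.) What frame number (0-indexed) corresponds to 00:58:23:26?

Total seconds to the label: (0 × 3600 + 58 × 60 + 23) = 3503.
Frame index = 3503 × 60 + 26 = 210206.

210206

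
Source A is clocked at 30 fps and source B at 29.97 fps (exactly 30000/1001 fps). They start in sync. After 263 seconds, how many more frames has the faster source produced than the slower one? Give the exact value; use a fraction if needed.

7890/1001 frames

A emits 30 × 263 = 7890 frames; B emits 30000/1001 × 263 = 7890000/1001.
Difference = 7890/1001 frames (≈ 7.8821); B is behind A.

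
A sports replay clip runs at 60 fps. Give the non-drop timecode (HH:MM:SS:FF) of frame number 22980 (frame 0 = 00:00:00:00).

00:06:23:00

22980 ÷ 60 = 383 full seconds, remainder 0 frames.
383 s = 0 h 6 min 23 s.
Timecode: 00:06:23:00.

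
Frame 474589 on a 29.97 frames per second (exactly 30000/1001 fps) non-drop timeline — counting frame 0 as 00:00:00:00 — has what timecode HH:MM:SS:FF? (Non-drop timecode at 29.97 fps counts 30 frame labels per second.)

04:23:39:19

474589 ÷ 30 = 15819 full seconds, remainder 19 frames.
15819 s = 4 h 23 min 39 s.
Timecode: 04:23:39:19.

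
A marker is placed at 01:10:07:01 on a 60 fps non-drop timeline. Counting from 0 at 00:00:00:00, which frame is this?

Total seconds to the label: (1 × 3600 + 10 × 60 + 7) = 4207.
Frame index = 4207 × 60 + 1 = 252421.

252421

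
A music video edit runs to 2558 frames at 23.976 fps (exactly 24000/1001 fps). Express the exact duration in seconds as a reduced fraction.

1280279/12000 seconds

Running time = 2558 ÷ (24000/1001) = 2558 × 1001/24000 = 1280279/12000 s.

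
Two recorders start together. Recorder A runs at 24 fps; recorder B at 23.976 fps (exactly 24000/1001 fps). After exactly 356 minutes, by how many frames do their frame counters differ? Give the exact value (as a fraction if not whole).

512640/1001 frames

356 min = 21360 s.
A emits 24 × 21360 = 512640 frames; B emits 24000/1001 × 21360 = 512640000/1001.
Difference = 512640/1001 frames (≈ 512.1279); B is behind A.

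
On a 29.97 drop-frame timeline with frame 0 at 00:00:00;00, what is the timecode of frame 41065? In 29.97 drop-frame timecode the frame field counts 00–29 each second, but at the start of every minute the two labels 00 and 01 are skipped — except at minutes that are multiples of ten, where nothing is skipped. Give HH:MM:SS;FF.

Ten DF minutes hold 17982 frames, so frame 41065 lies in block 2 (frames 35964–53945) with 5101 frames into that block.
The block's first minute is 1800 frames and the rest 1798 each; 5101 frames reaches minute 2, so 2 × 18 + 2 × 2 = 40 labels have been skipped so far.
Adding those back, label number 41065 + 40 = 41105 at 30 labels/s is 1370 s + 5 f = 0 h 22 min 50 s frame 5, i.e. 00:22:50;05.

00:22:50;05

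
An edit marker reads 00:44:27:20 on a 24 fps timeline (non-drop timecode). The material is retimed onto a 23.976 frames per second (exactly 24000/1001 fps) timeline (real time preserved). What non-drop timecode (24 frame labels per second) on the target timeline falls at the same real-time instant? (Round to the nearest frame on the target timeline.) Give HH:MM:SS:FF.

00:44:25:04

Source frame index: (0×3600 + 44×60 + 27) × 24 + 20 = 64028.
Real time: 64028 / (24) = 16007/6 s.
Target frame: (16007/6) × (24000/1001) = 64028000/1001 ≈ 63964.036 → 63964.
At 24 labels/s: frame 63964 → 00:44:25:04.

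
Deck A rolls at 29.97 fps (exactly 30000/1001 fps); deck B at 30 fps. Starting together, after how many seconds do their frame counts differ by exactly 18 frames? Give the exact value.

600.6 seconds

The gap grows by |30 − 30000/1001| = 30/1001 frames per second.
Time for a 18-frame gap: 18 ÷ (30/1001) = 600.6 s.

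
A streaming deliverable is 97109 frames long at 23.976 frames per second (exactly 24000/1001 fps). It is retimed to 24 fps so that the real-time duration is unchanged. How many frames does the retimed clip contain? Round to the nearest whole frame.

Frames at target rate = 97109 × (24) / (24000/1001) = 97206109/1000 ≈ 97206.109.
Nearest whole frame: 97206.

97206 frames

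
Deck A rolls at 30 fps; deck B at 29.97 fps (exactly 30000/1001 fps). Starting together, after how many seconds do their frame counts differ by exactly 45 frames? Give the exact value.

1501.5 seconds

The gap grows by |30000/1001 − 30| = 30/1001 frames per second.
Time for a 45-frame gap: 45 ÷ (30/1001) = 1501.5 s.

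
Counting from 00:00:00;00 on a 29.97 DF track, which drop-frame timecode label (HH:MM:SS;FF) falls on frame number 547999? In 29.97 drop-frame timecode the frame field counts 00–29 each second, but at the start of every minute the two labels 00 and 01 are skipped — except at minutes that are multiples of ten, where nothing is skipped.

Each 10-minute DF block holds 10 × 60 × 30 − 9 × 2 = 17982 frames. 547999 ÷ 17982 → 30 full blocks, remainder 8539.
Within the partial block the first minute is 1800 frames and each further minute 1798, so 4 further minute boundaries passed. Total skipped labels = 18 × 30 + 2 × 4 = 548.
Non-drop label index = 547999 + 548 = 548547; at 30 labels/s that is 05:04:44:27, i.e. DF 05:04:44;27.

05:04:44;27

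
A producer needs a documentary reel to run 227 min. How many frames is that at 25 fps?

227 min = 13620 s.
Frames = 13620 × 25 = 340500.

340500 frames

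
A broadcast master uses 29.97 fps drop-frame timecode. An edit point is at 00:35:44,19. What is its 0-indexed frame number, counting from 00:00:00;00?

64275

As if non-drop at 30 labels/s: (0 × 3600 + 35 × 60 + 44) × 30 + 19 = 64339.
Minute boundaries passed: 35; those not divisible by 10: 35 − 3 = 32; dropped labels = 2 × 32 = 64.
Actual frame index = 64339 − 64 = 64275.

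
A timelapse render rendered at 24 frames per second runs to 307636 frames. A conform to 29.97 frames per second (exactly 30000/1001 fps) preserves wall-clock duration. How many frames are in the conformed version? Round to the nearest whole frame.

Frames at target rate = 307636 × (30000/1001) / (24) = 54935000/143 ≈ 384160.839.
Nearest whole frame: 384161.

384161 frames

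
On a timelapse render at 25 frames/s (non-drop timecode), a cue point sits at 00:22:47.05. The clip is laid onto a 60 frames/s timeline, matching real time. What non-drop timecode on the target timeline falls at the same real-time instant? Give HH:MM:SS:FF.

Source frame index: (0×3600 + 22×60 + 47) × 25 + 5 = 34180.
Real time: 34180 / (25) = 6836/5 s.
Target frame: (6836/5) × (60) = 82032.
At 60 labels/s: frame 82032 → 00:22:47:12.

00:22:47:12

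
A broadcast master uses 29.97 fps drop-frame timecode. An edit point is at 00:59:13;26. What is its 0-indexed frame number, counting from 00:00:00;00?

As if non-drop at 30 labels/s: (0 × 3600 + 59 × 60 + 13) × 30 + 26 = 106616.
Minute boundaries passed: 59; those not divisible by 10: 59 − 5 = 54; dropped labels = 2 × 54 = 108.
Actual frame index = 106616 − 108 = 106508.

106508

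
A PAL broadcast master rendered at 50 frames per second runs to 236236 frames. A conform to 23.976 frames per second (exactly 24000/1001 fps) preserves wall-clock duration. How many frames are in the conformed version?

Target frames = source frames × (target rate / source rate) = 236236 × (24000/1001)/(50) = 236236 × 480/1001 = 113280.

113280 frames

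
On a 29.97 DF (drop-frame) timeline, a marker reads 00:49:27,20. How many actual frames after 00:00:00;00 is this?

88940

Complete 10-minute blocks: 4, each 17982 frames → 71928.
Remaining 9 whole minutes in the current block: 1800 + 8 × 1798 = 16184 frames.
Within the current minute: 27 × 30 + 20 − 2 = 828 (labels ;00/;01 skipped at this minute). Total = 71928 + 16184 + 828 = 88940.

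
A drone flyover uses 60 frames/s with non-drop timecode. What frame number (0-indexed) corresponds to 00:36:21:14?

frame 130874

Total seconds to the label: (0 × 3600 + 36 × 60 + 21) = 2181.
Frame index = 2181 × 60 + 14 = 130874.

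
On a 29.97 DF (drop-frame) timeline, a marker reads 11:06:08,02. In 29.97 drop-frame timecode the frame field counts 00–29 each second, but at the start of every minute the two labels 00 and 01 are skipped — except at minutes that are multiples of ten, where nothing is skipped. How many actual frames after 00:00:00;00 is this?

1197842

As if non-drop at 30 labels/s: (11 × 3600 + 6 × 60 + 8) × 30 + 2 = 1199042.
Minute boundaries passed: 666; those not divisible by 10: 666 − 66 = 600; dropped labels = 2 × 600 = 1200.
Actual frame index = 1199042 − 1200 = 1197842.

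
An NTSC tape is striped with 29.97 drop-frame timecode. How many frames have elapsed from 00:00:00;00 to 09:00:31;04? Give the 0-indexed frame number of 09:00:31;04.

971962

As if non-drop at 30 labels/s: (9 × 3600 + 0 × 60 + 31) × 30 + 4 = 972934.
Minute boundaries passed: 540; those not divisible by 10: 540 − 54 = 486; dropped labels = 2 × 486 = 972.
Actual frame index = 972934 − 972 = 971962.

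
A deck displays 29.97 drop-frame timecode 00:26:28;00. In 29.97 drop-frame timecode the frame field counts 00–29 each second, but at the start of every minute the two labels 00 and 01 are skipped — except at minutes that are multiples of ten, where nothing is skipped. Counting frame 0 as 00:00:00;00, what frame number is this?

As if non-drop at 30 labels/s: (0 × 3600 + 26 × 60 + 28) × 30 + 0 = 47640.
Minute boundaries passed: 26; those not divisible by 10: 26 − 2 = 24; dropped labels = 2 × 24 = 48.
Actual frame index = 47640 − 48 = 47592.

47592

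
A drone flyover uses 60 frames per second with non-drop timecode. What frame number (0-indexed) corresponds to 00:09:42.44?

frame 34964

Total seconds to the label: (0 × 3600 + 9 × 60 + 42) = 582.
Frame index = 582 × 60 + 44 = 34964.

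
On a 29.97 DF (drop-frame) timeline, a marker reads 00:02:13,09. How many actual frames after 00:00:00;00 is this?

3995

As if non-drop at 30 labels/s: (0 × 3600 + 2 × 60 + 13) × 30 + 9 = 3999.
Minute boundaries passed: 2; those not divisible by 10: 2 − 0 = 2; dropped labels = 2 × 2 = 4.
Actual frame index = 3999 − 4 = 3995.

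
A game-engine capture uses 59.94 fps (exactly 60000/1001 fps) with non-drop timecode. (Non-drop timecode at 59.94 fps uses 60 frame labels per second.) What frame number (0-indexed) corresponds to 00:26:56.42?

Total seconds to the label: (0 × 3600 + 26 × 60 + 56) = 1616.
Frame index = 1616 × 60 + 42 = 97002.

97002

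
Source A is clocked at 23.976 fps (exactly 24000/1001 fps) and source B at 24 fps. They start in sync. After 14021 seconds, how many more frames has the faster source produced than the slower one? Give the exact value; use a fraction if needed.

48072/143 frames

A emits 24000/1001 × 14021 = 48072000/143 frames; B emits 24 × 14021 = 336504.
Difference = 48072/143 frames (≈ 336.1678); B is ahead of A.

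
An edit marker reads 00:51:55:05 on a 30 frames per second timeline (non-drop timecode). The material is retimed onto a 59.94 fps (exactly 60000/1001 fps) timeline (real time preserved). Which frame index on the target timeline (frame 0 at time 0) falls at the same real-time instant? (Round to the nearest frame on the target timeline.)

Source frame index: (0×3600 + 51×60 + 55) × 30 + 5 = 93455.
Real time: 93455 / (30) = 18691/6 s.
Target frame: (18691/6) × (60000/1001) = 186910000/1001 ≈ 186723.277 → 186723.

frame 186723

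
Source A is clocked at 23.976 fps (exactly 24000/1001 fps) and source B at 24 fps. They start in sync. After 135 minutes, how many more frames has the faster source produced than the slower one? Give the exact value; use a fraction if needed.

194400/1001 frames

135 min = 8100 s.
A emits 24000/1001 × 8100 = 194400000/1001 frames; B emits 24 × 8100 = 194400.
Difference = 194400/1001 frames (≈ 194.2058); B is ahead of A.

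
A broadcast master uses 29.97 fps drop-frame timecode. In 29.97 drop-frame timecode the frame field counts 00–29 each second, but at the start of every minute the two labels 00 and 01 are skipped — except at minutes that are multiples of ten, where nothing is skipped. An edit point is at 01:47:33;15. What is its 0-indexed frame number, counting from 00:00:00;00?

Complete 10-minute blocks: 10, each 17982 frames → 179820.
Remaining 7 whole minutes in the current block: 1800 + 6 × 1798 = 12588 frames.
Within the current minute: 33 × 30 + 15 − 2 = 1003 (labels ;00/;01 skipped at this minute). Total = 179820 + 12588 + 1003 = 193411.

193411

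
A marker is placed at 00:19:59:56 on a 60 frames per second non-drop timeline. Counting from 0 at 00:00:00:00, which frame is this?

Total seconds to the label: (0 × 3600 + 19 × 60 + 59) = 1199.
Frame index = 1199 × 60 + 56 = 71996.

frame 71996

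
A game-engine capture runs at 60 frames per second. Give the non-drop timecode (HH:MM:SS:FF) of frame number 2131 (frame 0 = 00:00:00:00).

2131 ÷ 60 = 35 full seconds, remainder 31 frames.
35 s = 0 h 0 min 35 s.
Timecode: 00:00:35:31.

00:00:35:31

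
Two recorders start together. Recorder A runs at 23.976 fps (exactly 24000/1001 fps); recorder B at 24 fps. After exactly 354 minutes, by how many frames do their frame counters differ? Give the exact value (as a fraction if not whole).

354 min = 21240 s.
A emits 24000/1001 × 21240 = 509760000/1001 frames; B emits 24 × 21240 = 509760.
Difference = 509760/1001 frames (≈ 509.2507); B is ahead of A.

509760/1001 frames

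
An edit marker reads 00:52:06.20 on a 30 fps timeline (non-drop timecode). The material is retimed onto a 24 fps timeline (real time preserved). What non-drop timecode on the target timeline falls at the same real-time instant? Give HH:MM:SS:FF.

Source frame index: (0×3600 + 52×60 + 6) × 30 + 20 = 93800.
Real time: 93800 / (30) = 9380/3 s.
Target frame: (9380/3) × (24) = 75040.
At 24 labels/s: frame 75040 → 00:52:06:16.

00:52:06:16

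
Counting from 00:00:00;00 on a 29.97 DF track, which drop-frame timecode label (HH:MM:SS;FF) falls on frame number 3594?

Ten DF minutes hold 17982 frames, so frame 3594 lies in block 0 (frames 0–17981) with 3594 frames into that block.
The block's first minute is 1800 frames and the rest 1798 each; 3594 frames reaches minute 1, so 0 × 18 + 1 × 2 = 2 labels have been skipped so far.
Adding those back, label number 3594 + 2 = 3596 at 30 labels/s is 119 s + 26 f = 0 h 1 min 59 s frame 26, i.e. 00:01:59;26.

00:01:59;26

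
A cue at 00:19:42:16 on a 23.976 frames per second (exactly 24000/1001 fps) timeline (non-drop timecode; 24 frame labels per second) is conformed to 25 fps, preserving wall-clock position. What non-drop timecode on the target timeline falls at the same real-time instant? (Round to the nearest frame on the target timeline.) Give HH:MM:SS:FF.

Source frame index: (0×3600 + 19×60 + 42) × 24 + 16 = 28384.
Real time: 28384 / (24000/1001) = 887887/750 s.
Target frame: (887887/750) × (25) = 887887/30 ≈ 29596.233 → 29596.
At 25 labels/s: frame 29596 → 00:19:43:21.

00:19:43:21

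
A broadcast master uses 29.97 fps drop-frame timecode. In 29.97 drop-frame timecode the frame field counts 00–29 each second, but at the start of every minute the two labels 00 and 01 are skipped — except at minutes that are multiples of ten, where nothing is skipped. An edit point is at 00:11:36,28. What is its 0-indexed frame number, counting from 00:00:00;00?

As if non-drop at 30 labels/s: (0 × 3600 + 11 × 60 + 36) × 30 + 28 = 20908.
Minute boundaries passed: 11; those not divisible by 10: 11 − 1 = 10; dropped labels = 2 × 10 = 20.
Actual frame index = 20908 − 20 = 20888.

20888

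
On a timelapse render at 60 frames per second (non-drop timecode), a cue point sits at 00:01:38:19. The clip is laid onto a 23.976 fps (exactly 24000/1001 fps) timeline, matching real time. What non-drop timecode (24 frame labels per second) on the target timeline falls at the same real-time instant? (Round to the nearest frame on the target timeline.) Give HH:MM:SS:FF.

00:01:38:05

Source frame index: (0×3600 + 1×60 + 38) × 60 + 19 = 5899.
Real time: 5899 / (60) = 5899/60 s.
Target frame: (5899/60) × (24000/1001) = 2359600/1001 ≈ 2357.243 → 2357.
At 24 labels/s: frame 2357 → 00:01:38:05.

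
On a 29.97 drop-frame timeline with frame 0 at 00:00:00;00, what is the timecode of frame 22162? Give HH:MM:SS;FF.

00:12:19;14

Ten DF minutes hold 17982 frames, so frame 22162 lies in block 1 (frames 17982–35963) with 4180 frames into that block.
The block's first minute is 1800 frames and the rest 1798 each; 4180 frames reaches minute 2, so 1 × 18 + 2 × 2 = 22 labels have been skipped so far.
Adding those back, label number 22162 + 22 = 22184 at 30 labels/s is 739 s + 14 f = 0 h 12 min 19 s frame 14, i.e. 00:12:19;14.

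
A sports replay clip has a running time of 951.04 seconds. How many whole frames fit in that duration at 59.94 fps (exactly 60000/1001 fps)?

Frames = 951.04 × 60000/1001 = 57062400/1001 ≈ 57005.3946.
Complete frames: 57005.

57005 frames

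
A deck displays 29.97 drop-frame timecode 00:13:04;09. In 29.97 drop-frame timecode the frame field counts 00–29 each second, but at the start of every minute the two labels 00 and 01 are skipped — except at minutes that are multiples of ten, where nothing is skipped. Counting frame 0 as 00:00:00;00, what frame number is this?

23505

Complete 10-minute blocks: 1, each 17982 frames → 17982.
Remaining 3 whole minutes in the current block: 1800 + 2 × 1798 = 5396 frames.
Within the current minute: 4 × 30 + 9 − 2 = 127 (labels ;00/;01 skipped at this minute). Total = 17982 + 5396 + 127 = 23505.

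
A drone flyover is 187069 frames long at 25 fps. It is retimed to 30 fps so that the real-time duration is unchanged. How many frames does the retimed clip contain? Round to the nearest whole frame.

Frames at target rate = 187069 × (30) / (25) = 1122414/5 ≈ 224482.800.
Nearest whole frame: 224483.

224483 frames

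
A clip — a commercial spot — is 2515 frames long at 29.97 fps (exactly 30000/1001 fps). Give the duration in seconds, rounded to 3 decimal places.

Running time = 2515 × 1001/30000 = 503503/6000 s ≈ 83.917 s.

83.917 seconds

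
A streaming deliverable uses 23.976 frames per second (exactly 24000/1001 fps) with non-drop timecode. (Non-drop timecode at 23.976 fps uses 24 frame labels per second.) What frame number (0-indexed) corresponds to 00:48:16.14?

frame 69518

Total seconds to the label: (0 × 3600 + 48 × 60 + 16) = 2896.
Frame index = 2896 × 24 + 14 = 69518.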